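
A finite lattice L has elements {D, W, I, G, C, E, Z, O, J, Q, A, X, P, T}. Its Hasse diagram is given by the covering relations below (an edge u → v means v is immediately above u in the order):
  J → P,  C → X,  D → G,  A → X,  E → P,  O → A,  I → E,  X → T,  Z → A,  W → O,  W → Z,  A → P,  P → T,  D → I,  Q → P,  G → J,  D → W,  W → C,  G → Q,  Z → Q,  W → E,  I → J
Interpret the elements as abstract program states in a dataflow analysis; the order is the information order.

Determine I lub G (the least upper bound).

J

Common upper bounds of {I, G}: J, P, T.
The least among these is J.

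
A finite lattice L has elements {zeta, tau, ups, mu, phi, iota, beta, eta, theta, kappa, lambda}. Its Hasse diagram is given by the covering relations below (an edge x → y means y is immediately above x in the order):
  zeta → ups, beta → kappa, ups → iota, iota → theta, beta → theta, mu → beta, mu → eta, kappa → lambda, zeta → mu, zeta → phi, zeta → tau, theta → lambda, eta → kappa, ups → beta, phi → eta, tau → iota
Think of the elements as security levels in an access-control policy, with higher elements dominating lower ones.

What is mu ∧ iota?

Common lower bounds of {mu, iota}: zeta.
The greatest among these is zeta.

zeta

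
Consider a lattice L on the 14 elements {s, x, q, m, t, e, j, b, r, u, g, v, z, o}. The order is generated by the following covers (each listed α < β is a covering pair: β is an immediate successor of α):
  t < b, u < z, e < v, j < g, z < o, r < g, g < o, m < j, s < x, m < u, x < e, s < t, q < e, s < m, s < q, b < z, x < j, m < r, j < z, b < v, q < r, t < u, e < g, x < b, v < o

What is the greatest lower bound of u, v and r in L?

s

Common lower bounds of {u, v, r}: s.
The greatest among these is s.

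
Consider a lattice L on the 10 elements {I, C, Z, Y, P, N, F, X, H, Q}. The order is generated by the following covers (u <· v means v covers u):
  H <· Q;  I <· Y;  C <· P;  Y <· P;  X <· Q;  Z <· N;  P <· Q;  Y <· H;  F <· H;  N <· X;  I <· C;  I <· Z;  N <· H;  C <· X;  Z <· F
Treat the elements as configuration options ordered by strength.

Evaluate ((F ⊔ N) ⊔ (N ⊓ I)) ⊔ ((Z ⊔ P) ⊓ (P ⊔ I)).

F ∨ N = H
N ∧ I = I
H ∨ I = H
Z ∨ P = Q
P ∨ I = P
Q ∧ P = P
H ∨ P = Q

Q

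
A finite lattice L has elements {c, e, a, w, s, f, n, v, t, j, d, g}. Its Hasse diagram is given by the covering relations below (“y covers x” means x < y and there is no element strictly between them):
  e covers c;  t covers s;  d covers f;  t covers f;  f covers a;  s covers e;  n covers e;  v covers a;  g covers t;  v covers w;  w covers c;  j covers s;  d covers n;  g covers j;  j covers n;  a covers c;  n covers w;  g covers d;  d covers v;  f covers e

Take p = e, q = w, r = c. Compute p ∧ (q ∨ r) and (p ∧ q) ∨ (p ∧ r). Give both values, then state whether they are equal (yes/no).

q ∨ r = w, so p ∧ (q ∨ r) = e ∧ w = c.
p ∧ q = c and p ∧ r = c, so (p ∧ q) ∨ (p ∧ r) = c ∨ c = c.
Equal: yes.

c; c; yes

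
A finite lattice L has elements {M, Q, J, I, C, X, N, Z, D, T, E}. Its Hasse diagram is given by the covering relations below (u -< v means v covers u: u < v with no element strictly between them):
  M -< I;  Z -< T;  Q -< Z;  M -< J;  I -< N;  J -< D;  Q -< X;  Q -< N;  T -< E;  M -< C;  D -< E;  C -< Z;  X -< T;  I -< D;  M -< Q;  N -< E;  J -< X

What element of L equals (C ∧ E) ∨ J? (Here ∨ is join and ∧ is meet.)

C ∧ E = C
C ∨ J = T

T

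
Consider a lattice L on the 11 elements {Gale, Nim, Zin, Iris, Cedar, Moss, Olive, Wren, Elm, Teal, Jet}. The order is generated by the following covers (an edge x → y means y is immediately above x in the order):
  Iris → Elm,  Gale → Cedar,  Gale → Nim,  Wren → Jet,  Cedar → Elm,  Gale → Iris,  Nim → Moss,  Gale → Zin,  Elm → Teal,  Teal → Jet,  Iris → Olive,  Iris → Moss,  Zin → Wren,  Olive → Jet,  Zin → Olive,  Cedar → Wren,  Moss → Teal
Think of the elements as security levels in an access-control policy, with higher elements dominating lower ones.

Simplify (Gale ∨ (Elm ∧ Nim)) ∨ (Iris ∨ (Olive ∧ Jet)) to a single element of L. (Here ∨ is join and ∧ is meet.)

Elm ∧ Nim = Gale
Gale ∨ Gale = Gale
Olive ∧ Jet = Olive
Iris ∨ Olive = Olive
Gale ∨ Olive = Olive

Olive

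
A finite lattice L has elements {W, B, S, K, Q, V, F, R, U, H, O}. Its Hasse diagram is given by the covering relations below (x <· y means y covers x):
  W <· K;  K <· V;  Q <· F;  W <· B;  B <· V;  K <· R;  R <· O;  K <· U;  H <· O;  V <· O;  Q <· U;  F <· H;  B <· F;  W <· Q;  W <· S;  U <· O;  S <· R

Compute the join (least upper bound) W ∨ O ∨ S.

O

Common upper bounds of {W, O, S}: O.
The least among these is O.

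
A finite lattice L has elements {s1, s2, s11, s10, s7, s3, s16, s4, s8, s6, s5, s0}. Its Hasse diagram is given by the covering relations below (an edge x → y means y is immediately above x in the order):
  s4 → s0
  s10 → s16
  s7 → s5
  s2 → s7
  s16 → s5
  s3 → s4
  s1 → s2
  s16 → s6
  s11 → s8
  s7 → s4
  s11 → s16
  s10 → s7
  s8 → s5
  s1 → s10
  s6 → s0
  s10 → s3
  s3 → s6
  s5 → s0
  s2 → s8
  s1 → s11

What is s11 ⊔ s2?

Common upper bounds of {s11, s2}: s0, s5, s8.
The least among these is s8.

s8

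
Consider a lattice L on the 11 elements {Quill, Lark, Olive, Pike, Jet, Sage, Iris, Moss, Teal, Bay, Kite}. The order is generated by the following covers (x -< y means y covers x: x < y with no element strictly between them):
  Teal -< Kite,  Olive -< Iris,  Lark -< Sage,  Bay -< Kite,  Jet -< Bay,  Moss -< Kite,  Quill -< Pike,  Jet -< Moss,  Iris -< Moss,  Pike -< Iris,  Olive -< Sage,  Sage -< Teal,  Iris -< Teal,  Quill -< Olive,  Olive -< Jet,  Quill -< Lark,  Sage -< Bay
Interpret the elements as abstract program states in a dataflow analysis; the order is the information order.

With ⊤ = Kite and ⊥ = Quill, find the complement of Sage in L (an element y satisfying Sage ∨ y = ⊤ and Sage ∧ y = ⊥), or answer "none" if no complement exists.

For every candidate y, either Sage ∨ y ≠ Kite or Sage ∧ y ≠ Quill; no complement exists.

none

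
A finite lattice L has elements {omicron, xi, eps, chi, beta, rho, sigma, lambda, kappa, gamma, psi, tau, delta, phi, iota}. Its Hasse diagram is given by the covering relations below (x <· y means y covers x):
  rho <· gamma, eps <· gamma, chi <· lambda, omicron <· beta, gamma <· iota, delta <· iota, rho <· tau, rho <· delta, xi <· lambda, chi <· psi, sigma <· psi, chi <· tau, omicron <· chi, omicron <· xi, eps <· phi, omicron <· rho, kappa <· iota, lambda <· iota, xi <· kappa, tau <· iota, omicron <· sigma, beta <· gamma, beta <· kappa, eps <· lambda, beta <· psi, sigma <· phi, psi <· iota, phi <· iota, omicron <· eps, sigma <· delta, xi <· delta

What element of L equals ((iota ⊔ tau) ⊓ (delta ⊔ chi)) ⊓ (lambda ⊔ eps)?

lambda

iota ∨ tau = iota
delta ∨ chi = iota
iota ∧ iota = iota
lambda ∨ eps = lambda
iota ∧ lambda = lambda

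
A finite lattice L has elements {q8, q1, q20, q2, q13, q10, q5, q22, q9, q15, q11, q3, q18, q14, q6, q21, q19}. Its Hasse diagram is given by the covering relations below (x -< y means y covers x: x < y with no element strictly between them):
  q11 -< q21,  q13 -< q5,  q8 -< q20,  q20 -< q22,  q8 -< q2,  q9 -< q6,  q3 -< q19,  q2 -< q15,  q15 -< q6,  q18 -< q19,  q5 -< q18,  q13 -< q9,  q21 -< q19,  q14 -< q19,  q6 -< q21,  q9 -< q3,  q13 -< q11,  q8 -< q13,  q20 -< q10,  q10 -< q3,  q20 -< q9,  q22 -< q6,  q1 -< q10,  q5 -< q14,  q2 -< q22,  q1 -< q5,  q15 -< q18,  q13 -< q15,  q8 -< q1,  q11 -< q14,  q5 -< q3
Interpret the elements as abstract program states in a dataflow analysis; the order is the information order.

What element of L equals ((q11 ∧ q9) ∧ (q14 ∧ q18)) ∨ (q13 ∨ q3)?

q11 ∧ q9 = q13
q14 ∧ q18 = q5
q13 ∧ q5 = q13
q13 ∨ q3 = q3
q13 ∨ q3 = q3

q3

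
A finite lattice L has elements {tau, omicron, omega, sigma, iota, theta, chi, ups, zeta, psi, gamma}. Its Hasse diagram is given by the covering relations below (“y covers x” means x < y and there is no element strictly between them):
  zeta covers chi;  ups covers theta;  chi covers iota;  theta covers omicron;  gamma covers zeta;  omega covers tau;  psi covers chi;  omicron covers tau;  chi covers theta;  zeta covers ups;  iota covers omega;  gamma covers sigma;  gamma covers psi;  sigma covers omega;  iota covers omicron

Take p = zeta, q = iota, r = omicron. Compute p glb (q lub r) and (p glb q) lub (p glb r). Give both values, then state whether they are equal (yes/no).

iota; iota; yes

q lub r = iota, so p glb (q lub r) = zeta glb iota = iota.
p glb q = iota and p glb r = omicron, so (p glb q) lub (p glb r) = iota lub omicron = iota.
Equal: yes.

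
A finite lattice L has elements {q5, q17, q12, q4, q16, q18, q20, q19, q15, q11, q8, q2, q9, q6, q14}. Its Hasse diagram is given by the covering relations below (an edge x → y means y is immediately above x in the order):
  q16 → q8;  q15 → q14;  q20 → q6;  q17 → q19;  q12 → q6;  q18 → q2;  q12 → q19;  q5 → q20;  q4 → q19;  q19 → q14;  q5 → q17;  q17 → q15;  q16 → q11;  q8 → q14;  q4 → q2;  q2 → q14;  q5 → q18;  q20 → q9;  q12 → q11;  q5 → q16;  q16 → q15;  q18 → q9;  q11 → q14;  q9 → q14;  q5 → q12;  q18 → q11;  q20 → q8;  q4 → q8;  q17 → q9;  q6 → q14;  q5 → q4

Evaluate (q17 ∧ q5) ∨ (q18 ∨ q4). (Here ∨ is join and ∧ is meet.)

q2

q17 ∧ q5 = q5
q18 ∨ q4 = q2
q5 ∨ q2 = q2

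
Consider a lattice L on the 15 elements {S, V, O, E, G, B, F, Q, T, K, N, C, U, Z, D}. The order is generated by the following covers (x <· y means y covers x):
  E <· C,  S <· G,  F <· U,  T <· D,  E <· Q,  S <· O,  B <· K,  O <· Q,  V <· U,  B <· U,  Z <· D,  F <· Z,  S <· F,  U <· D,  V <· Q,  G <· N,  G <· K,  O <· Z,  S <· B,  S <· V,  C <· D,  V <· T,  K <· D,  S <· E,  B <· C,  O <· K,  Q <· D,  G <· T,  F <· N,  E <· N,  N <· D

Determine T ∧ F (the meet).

S

Common lower bounds of {T, F}: S.
The greatest among these is S.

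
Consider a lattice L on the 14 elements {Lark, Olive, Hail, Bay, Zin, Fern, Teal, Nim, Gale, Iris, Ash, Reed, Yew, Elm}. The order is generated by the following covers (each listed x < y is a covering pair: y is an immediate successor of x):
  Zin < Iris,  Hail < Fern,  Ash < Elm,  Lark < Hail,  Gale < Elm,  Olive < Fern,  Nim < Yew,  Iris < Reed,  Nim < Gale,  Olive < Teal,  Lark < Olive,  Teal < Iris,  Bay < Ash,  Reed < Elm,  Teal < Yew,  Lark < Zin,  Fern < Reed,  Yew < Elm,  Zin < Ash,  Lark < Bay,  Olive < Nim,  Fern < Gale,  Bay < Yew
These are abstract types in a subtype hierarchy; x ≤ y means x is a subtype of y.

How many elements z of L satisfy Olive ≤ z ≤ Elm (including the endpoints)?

The interval [Olive, Elm] = {Elm, Fern, Gale, Iris, Nim, Olive, Reed, Teal, Yew}, which has 9 elements.

9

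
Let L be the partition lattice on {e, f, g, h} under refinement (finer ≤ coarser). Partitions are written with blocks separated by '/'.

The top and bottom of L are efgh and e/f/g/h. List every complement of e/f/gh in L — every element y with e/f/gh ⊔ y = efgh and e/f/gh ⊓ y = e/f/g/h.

Need y with e/f/gh ∨ y = efgh and e/f/gh ∧ y = e/f/g/h.
Checking each element gives: efg/h, efh/g, eg/fh, eh/fg.

efg/h, efh/g, eg/fh, eh/fg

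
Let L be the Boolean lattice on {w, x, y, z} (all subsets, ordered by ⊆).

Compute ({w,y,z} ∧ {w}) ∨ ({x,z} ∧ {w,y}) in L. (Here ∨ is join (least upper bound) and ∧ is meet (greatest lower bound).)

{w,y,z} ∧ {w} = {w}
{x,z} ∧ {w,y} = {}
{w} ∨ {} = {w}

{w}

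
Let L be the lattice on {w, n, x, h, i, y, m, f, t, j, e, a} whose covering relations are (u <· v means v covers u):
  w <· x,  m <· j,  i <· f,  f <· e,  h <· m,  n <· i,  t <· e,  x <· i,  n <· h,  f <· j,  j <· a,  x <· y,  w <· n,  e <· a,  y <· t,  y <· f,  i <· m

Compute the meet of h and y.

w

Common lower bounds of {h, y}: w.
The greatest among these is w.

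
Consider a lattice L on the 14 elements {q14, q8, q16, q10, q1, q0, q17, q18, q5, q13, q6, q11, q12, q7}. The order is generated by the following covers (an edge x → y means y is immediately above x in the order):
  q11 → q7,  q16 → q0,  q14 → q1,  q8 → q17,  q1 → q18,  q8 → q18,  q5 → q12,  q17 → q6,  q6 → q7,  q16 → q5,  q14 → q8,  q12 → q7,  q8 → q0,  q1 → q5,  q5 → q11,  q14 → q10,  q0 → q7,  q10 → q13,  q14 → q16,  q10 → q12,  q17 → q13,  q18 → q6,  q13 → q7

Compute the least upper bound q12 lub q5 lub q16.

Common upper bounds of {q12, q5, q16}: q12, q7.
The least among these is q12.

q12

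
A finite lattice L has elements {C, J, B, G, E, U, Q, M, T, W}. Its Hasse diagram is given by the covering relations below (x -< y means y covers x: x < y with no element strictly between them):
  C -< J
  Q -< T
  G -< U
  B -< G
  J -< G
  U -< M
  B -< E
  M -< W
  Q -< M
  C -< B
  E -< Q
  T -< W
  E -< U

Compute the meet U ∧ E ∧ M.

E

Common lower bounds of {U, E, M}: B, C, E.
The greatest among these is E.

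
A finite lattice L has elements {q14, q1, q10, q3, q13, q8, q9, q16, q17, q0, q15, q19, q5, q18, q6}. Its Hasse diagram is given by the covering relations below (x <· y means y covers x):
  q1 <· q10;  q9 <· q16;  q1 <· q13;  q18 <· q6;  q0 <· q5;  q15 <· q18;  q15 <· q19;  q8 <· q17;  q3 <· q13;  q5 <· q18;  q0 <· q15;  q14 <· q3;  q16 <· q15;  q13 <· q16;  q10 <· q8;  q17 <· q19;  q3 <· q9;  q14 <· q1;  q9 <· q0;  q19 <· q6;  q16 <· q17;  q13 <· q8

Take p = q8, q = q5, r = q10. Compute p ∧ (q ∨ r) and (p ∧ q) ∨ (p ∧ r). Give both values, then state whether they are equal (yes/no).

q8; q8; yes

q ∨ r = q6, so p ∧ (q ∨ r) = q8 ∧ q6 = q8.
p ∧ q = q3 and p ∧ r = q10, so (p ∧ q) ∨ (p ∧ r) = q3 ∨ q10 = q8.
Equal: yes.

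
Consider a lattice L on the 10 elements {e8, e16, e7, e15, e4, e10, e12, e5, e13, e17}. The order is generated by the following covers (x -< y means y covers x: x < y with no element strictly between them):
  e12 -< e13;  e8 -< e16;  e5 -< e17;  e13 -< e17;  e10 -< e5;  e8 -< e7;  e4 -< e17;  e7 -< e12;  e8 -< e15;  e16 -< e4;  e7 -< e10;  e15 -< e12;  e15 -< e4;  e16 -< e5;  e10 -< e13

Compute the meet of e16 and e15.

Common lower bounds of {e16, e15}: e8.
The greatest among these is e8.

e8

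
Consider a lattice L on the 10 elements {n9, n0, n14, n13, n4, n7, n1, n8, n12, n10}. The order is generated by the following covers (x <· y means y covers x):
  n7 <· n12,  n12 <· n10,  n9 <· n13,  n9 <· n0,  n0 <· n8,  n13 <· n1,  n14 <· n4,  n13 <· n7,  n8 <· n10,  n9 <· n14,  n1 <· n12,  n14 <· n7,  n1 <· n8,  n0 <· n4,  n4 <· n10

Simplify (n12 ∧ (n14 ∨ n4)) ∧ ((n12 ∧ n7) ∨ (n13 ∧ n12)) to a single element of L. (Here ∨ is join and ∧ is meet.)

n14 ∨ n4 = n4
n12 ∧ n4 = n14
n12 ∧ n7 = n7
n13 ∧ n12 = n13
n7 ∨ n13 = n7
n14 ∧ n7 = n14

n14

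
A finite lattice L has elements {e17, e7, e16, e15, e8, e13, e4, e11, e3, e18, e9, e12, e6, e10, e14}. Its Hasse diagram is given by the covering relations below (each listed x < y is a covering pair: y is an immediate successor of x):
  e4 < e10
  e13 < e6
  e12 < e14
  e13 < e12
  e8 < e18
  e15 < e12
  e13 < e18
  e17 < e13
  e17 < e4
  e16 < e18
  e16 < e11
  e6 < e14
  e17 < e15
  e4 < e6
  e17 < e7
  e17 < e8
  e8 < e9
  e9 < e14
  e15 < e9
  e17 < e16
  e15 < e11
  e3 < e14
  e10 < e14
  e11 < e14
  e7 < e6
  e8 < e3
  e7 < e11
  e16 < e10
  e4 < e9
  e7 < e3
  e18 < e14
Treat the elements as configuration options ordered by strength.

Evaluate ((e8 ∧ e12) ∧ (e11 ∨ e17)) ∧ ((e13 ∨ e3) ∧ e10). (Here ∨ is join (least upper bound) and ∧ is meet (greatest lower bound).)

e17

e8 ∧ e12 = e17
e11 ∨ e17 = e11
e17 ∧ e11 = e17
e13 ∨ e3 = e14
e14 ∧ e10 = e10
e17 ∧ e10 = e17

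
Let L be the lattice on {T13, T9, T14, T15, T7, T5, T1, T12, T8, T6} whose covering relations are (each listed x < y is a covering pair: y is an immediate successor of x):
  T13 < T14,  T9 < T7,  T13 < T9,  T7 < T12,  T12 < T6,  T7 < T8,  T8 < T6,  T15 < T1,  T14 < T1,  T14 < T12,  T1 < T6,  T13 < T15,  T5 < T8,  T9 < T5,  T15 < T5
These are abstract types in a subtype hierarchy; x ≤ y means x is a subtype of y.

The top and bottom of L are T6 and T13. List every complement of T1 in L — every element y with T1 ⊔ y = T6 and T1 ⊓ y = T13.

T7, T9

Need y with T1 ∨ y = T6 and T1 ∧ y = T13.
Checking each element gives: T7, T9.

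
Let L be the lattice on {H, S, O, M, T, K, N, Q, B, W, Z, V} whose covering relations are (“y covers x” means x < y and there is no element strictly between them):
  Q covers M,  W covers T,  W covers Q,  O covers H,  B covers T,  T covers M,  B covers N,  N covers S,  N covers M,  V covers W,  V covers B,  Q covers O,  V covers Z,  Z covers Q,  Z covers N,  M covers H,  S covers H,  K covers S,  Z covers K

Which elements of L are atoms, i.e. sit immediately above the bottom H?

The atoms are exactly the elements that cover H: M, O, S.

M, O, S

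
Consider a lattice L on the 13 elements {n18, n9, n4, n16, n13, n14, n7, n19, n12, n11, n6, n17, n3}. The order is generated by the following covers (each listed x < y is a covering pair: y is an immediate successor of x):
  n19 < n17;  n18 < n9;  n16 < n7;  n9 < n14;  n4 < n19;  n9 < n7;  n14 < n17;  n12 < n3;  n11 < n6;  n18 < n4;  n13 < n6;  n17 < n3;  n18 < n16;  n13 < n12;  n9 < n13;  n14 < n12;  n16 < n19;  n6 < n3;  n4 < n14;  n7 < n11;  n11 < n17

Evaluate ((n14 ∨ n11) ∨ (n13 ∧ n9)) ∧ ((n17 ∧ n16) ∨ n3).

n17

n14 ∨ n11 = n17
n13 ∧ n9 = n9
n17 ∨ n9 = n17
n17 ∧ n16 = n16
n16 ∨ n3 = n3
n17 ∧ n3 = n17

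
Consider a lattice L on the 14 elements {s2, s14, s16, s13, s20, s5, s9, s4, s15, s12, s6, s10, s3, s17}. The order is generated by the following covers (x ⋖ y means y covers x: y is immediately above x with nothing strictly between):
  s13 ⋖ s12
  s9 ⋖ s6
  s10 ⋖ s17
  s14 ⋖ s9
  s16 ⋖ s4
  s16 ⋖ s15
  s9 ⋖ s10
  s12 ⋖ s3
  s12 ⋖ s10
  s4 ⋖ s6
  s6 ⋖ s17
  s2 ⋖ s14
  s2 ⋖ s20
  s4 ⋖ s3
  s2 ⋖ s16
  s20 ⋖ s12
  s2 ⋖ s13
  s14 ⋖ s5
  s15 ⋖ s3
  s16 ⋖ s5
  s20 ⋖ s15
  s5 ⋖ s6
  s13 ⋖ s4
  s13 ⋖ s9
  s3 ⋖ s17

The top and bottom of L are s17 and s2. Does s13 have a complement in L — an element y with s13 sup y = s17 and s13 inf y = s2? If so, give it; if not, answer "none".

For every candidate y, either s13 ∨ y ≠ s17 or s13 ∧ y ≠ s2; no complement exists.

none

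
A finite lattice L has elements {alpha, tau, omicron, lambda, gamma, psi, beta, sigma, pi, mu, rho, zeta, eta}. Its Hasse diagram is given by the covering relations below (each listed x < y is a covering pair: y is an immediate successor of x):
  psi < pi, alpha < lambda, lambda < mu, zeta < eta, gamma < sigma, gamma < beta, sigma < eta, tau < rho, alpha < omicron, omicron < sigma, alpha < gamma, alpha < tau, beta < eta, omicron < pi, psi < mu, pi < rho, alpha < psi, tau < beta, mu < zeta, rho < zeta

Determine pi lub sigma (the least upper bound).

eta

Common upper bounds of {pi, sigma}: eta.
The least among these is eta.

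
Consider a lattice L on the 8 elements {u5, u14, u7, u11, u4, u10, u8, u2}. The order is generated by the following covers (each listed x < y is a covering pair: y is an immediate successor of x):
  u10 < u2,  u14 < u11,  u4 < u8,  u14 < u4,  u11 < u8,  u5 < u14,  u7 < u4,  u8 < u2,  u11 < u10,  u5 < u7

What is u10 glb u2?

Common lower bounds of {u10, u2}: u10, u11, u14, u5.
The greatest among these is u10.

u10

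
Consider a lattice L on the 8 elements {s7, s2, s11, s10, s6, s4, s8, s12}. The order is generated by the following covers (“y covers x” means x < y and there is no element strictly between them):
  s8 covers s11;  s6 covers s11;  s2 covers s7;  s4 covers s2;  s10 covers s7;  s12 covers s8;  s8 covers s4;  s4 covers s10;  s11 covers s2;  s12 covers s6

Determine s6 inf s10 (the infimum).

Common lower bounds of {s6, s10}: s7.
The greatest among these is s7.

s7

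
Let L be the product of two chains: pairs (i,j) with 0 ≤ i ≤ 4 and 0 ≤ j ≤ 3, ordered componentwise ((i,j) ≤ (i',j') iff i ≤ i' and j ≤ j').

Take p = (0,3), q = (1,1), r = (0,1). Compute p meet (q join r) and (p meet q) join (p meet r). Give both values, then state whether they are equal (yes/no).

(0,1); (0,1); yes

q join r = (1,1), so p meet (q join r) = (0,3) meet (1,1) = (0,1).
p meet q = (0,1) and p meet r = (0,1), so (p meet q) join (p meet r) = (0,1) join (0,1) = (0,1).
Equal: yes.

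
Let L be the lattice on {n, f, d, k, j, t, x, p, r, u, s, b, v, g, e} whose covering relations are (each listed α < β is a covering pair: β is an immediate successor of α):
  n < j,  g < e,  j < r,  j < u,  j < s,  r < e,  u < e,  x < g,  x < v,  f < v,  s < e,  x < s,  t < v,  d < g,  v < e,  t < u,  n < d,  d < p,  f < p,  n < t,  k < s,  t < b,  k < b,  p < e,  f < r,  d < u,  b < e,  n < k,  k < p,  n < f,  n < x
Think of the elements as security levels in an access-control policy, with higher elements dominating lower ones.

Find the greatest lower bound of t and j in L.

n

Common lower bounds of {t, j}: n.
The greatest among these is n.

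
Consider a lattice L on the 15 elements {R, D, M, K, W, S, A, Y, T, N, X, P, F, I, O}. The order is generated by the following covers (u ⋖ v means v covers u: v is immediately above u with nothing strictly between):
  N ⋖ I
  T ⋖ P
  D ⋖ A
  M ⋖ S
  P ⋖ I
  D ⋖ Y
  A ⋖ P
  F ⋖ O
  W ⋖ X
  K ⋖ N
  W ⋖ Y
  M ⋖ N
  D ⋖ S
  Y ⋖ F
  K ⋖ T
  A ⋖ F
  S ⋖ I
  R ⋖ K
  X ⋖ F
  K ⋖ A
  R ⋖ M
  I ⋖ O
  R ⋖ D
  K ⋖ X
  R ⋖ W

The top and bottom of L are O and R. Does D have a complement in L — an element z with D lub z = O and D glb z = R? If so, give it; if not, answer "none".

none

For every candidate z, either D ∨ z ≠ O or D ∧ z ≠ R; no complement exists.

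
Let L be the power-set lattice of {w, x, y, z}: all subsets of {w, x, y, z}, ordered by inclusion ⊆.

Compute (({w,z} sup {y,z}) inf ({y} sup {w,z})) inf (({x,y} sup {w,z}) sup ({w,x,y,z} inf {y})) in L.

{w,z} ∨ {y,z} = {w,y,z}
{y} ∨ {w,z} = {w,y,z}
{w,y,z} ∧ {w,y,z} = {w,y,z}
{x,y} ∨ {w,z} = {w,x,y,z}
{w,x,y,z} ∧ {y} = {y}
{w,x,y,z} ∨ {y} = {w,x,y,z}
{w,y,z} ∧ {w,x,y,z} = {w,y,z}

{w,y,z}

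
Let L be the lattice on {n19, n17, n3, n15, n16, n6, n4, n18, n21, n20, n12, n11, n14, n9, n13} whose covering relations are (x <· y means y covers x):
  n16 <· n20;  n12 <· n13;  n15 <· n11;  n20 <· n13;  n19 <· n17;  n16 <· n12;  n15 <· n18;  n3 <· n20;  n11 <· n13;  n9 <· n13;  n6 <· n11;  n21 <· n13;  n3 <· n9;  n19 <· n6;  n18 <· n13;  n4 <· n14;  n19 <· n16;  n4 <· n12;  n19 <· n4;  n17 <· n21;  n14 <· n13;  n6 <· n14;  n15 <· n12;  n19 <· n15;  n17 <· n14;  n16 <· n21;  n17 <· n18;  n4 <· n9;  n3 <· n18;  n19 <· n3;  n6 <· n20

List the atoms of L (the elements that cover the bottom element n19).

n15, n16, n17, n3, n4, n6

The atoms are exactly the elements that cover n19: n15, n16, n17, n3, n4, n6.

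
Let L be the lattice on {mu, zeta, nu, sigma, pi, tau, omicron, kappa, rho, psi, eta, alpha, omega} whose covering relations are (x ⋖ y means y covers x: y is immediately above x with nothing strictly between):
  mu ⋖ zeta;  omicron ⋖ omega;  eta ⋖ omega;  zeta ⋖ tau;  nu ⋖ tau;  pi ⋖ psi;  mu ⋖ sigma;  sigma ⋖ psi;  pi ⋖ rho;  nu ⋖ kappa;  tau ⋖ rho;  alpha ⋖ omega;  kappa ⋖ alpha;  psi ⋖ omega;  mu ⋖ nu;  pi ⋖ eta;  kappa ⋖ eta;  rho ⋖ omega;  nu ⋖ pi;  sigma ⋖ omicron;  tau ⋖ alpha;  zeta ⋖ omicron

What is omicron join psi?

Common upper bounds of {omicron, psi}: omega.
The least among these is omega.

omega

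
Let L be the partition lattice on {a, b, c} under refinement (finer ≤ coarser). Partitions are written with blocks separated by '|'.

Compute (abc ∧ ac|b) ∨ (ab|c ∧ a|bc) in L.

abc ∧ ac|b = ac|b
ab|c ∧ a|bc = a|b|c
ac|b ∨ a|b|c = ac|b

ac|b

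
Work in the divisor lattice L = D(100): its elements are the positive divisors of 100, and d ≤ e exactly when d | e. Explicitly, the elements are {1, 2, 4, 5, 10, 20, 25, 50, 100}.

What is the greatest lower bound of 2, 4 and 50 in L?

In the divisibility order, the meet is the greatest common divisor: gcd(2, 4, 50) = 2.

2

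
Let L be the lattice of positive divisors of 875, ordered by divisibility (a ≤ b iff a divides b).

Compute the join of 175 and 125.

In the divisibility order, the join is the least common multiple: lcm(175, 125) = 875.

875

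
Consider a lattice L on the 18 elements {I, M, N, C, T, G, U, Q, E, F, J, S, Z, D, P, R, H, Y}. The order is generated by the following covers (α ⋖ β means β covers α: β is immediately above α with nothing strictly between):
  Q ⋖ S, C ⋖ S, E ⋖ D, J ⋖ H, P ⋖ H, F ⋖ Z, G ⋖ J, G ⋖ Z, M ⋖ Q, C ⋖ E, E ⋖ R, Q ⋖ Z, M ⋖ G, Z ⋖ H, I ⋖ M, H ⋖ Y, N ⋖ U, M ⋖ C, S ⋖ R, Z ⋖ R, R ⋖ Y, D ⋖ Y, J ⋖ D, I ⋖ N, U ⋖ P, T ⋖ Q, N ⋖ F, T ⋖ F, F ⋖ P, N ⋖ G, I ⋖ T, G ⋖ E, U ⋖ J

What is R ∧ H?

Z

Common lower bounds of {R, H}: F, G, I, M, N, Q, T, Z.
The greatest among these is Z.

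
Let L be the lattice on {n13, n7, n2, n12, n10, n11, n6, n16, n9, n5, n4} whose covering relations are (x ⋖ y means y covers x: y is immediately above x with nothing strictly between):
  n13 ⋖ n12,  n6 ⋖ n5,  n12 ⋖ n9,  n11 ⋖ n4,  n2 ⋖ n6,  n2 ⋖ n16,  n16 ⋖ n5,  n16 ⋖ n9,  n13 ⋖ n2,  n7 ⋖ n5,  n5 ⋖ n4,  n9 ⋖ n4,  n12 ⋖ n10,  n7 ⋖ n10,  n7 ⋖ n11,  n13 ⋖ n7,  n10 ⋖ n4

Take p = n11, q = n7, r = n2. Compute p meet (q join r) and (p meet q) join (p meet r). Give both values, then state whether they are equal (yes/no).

n7; n7; yes

q join r = n5, so p meet (q join r) = n11 meet n5 = n7.
p meet q = n7 and p meet r = n13, so (p meet q) join (p meet r) = n7 join n13 = n7.
Equal: yes.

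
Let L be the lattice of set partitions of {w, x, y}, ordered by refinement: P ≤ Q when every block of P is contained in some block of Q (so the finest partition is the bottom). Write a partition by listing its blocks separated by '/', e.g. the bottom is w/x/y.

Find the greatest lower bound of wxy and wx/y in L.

The meet (common refinement) of wxy and wx/y intersects blocks pairwise, giving wx/y.

wx/y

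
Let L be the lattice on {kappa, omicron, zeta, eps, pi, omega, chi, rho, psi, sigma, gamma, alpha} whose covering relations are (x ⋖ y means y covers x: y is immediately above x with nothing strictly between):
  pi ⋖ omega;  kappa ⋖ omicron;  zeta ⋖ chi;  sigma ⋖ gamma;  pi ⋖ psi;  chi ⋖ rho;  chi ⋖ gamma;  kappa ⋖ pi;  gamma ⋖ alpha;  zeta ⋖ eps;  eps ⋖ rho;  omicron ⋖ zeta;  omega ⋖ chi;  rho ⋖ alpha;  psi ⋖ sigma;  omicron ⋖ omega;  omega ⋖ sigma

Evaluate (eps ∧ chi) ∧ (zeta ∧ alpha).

zeta

eps ∧ chi = zeta
zeta ∧ alpha = zeta
zeta ∧ zeta = zeta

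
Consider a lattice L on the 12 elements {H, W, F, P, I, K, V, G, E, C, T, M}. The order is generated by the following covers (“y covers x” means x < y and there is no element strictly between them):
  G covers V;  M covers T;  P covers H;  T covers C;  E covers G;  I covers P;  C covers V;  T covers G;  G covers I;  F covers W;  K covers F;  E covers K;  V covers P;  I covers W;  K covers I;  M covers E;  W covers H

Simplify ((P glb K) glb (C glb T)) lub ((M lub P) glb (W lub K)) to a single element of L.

K

P ∧ K = P
C ∧ T = C
P ∧ C = P
M ∨ P = M
W ∨ K = K
M ∧ K = K
P ∨ K = K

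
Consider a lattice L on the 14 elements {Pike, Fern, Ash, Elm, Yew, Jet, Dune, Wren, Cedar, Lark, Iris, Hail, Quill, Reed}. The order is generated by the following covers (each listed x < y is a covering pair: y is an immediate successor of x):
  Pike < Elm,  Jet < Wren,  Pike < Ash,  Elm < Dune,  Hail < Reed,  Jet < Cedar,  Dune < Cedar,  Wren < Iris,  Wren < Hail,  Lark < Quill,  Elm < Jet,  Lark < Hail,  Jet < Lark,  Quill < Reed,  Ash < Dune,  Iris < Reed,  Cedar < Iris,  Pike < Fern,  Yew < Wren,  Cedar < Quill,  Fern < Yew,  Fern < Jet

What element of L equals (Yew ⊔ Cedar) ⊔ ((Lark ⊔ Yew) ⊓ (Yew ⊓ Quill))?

Iris

Yew ∨ Cedar = Iris
Lark ∨ Yew = Hail
Yew ∧ Quill = Fern
Hail ∧ Fern = Fern
Iris ∨ Fern = Iris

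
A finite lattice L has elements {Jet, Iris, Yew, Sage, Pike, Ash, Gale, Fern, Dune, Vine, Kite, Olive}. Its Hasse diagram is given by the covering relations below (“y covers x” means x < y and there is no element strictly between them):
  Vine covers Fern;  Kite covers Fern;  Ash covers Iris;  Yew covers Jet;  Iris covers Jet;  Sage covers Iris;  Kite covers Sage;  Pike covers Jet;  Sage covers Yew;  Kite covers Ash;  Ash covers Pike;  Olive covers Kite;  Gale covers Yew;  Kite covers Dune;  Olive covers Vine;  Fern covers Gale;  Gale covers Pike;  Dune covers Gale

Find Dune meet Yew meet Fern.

Yew

Common lower bounds of {Dune, Yew, Fern}: Jet, Yew.
The greatest among these is Yew.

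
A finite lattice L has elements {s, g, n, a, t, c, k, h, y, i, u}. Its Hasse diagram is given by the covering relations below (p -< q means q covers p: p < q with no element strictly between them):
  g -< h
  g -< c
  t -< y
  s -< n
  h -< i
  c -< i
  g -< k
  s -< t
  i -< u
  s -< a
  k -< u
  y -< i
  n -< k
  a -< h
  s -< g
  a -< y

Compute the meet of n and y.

s

Common lower bounds of {n, y}: s.
The greatest among these is s.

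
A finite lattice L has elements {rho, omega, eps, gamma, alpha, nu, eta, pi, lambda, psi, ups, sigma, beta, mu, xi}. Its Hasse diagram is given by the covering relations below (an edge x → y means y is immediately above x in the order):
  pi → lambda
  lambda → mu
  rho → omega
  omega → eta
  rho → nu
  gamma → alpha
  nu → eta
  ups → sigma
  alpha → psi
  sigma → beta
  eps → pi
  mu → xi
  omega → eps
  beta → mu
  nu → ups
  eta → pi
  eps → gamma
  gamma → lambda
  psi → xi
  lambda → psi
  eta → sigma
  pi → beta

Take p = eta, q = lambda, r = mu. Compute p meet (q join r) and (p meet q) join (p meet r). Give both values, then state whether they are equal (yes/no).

q join r = mu, so p meet (q join r) = eta meet mu = eta.
p meet q = eta and p meet r = eta, so (p meet q) join (p meet r) = eta join eta = eta.
Equal: yes.

eta; eta; yes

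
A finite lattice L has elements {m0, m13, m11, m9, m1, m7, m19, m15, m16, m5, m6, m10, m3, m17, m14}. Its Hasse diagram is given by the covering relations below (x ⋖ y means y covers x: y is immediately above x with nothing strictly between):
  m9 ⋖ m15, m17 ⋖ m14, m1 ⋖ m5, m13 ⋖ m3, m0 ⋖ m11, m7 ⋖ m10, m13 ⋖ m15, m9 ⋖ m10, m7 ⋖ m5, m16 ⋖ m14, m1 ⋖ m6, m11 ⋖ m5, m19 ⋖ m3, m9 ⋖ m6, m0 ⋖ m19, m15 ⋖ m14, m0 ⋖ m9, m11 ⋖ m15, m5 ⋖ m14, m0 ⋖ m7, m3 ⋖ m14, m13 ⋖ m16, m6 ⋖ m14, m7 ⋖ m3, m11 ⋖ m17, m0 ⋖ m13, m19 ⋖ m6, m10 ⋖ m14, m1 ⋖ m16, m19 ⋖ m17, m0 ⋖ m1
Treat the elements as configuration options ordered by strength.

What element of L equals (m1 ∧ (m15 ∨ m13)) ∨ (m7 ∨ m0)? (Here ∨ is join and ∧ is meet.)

m7

m15 ∨ m13 = m15
m1 ∧ m15 = m0
m7 ∨ m0 = m7
m0 ∨ m7 = m7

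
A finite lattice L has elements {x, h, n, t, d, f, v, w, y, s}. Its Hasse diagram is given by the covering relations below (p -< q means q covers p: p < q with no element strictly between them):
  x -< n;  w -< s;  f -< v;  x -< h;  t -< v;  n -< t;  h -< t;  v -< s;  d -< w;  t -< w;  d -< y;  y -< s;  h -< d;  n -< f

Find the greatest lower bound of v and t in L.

t

Common lower bounds of {v, t}: h, n, t, x.
The greatest among these is t.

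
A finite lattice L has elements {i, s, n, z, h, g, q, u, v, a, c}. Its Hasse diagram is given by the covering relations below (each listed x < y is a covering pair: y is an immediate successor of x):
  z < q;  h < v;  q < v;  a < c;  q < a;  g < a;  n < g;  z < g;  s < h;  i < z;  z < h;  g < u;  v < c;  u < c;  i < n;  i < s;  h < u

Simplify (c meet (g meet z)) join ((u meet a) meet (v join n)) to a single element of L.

g ∧ z = z
c ∧ z = z
u ∧ a = g
v ∨ n = c
g ∧ c = g
z ∨ g = g

g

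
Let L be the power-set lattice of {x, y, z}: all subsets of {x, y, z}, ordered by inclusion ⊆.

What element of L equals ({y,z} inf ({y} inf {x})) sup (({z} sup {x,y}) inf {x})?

{x}

{y} ∧ {x} = {}
{y,z} ∧ {} = {}
{z} ∨ {x,y} = {x,y,z}
{x,y,z} ∧ {x} = {x}
{} ∨ {x} = {x}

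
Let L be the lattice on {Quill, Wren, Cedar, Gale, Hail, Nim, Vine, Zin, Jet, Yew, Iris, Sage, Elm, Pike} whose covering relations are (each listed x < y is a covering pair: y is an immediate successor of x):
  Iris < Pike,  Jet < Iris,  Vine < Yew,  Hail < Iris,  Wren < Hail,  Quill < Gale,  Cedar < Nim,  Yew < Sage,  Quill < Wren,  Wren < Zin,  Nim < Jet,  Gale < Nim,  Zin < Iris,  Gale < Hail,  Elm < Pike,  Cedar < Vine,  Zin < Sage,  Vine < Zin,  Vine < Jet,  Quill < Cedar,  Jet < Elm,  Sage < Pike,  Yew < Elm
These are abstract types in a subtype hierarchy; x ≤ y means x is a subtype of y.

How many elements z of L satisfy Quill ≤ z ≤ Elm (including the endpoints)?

The interval [Quill, Elm] = {Cedar, Elm, Gale, Jet, Nim, Quill, Vine, Yew}, which has 8 elements.

8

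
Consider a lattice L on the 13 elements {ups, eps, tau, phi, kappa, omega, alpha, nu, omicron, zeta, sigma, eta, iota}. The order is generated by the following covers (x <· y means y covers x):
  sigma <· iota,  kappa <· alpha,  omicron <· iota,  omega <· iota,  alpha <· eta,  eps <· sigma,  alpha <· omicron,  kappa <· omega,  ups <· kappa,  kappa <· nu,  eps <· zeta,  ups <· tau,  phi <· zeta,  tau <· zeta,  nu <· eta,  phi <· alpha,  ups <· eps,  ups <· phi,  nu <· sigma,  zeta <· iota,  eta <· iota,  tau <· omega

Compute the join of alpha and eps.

iota

Common upper bounds of {alpha, eps}: iota.
The least among these is iota.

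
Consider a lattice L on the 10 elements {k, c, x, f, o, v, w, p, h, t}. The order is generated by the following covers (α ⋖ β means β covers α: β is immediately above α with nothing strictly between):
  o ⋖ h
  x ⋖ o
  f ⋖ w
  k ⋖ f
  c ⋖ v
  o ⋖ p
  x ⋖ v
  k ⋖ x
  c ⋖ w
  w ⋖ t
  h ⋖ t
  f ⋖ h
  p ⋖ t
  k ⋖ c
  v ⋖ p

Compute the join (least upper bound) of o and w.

t

Common upper bounds of {o, w}: t.
The least among these is t.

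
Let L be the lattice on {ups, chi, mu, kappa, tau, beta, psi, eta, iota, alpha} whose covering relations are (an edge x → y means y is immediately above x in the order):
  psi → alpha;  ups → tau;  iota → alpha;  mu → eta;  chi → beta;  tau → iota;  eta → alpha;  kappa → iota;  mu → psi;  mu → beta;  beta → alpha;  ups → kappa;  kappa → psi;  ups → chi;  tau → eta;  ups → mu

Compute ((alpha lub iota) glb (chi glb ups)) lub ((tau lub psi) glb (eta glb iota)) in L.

alpha ∨ iota = alpha
chi ∧ ups = ups
alpha ∧ ups = ups
tau ∨ psi = alpha
eta ∧ iota = tau
alpha ∧ tau = tau
ups ∨ tau = tau

tau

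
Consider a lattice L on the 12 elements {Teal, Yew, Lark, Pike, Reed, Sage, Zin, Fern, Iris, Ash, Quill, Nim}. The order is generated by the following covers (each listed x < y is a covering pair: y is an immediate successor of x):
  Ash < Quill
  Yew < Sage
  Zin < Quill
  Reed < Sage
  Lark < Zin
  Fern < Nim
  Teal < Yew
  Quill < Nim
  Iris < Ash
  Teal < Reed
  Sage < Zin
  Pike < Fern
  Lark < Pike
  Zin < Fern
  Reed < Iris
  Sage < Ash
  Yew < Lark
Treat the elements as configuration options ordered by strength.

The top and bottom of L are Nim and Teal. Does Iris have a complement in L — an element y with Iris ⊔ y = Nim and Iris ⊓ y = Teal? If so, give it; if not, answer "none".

Need y with Iris ∨ y = Nim and Iris ∧ y = Teal.
Checking each element gives: Pike.

Pike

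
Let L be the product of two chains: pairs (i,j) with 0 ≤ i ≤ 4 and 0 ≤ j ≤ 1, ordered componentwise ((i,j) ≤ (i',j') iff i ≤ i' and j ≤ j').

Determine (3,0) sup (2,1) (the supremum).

In a product of chains, the join is componentwise max, giving (3,1).

(3,1)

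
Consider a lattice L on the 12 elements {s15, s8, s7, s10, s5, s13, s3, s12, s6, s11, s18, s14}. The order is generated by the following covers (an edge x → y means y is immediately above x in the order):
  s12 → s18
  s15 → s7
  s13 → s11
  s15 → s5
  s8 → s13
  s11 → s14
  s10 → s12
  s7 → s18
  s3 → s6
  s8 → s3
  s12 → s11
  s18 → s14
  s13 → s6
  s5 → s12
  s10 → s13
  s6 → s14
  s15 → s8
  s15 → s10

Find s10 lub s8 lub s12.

Common upper bounds of {s10, s8, s12}: s11, s14.
The least among these is s11.

s11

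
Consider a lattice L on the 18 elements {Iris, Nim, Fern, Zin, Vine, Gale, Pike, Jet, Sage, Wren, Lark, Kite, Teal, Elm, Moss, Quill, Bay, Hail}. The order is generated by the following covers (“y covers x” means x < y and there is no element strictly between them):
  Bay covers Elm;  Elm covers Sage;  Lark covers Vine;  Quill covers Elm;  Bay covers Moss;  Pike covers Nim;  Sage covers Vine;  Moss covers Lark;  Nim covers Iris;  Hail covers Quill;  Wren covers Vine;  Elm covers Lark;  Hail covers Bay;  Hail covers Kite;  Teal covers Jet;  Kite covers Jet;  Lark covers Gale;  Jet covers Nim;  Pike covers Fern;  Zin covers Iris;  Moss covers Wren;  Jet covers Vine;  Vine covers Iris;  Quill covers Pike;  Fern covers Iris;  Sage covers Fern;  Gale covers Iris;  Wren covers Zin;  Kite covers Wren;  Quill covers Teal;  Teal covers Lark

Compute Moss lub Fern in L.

Bay

Moss ∨ Fern = Bay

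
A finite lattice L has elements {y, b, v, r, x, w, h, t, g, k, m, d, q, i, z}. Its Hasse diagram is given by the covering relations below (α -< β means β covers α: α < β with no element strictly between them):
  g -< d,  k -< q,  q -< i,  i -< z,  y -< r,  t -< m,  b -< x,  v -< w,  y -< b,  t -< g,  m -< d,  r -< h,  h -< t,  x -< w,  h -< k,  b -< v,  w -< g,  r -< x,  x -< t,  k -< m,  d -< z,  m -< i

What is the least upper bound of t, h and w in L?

Common upper bounds of {t, h, w}: d, g, z.
The least among these is g.

g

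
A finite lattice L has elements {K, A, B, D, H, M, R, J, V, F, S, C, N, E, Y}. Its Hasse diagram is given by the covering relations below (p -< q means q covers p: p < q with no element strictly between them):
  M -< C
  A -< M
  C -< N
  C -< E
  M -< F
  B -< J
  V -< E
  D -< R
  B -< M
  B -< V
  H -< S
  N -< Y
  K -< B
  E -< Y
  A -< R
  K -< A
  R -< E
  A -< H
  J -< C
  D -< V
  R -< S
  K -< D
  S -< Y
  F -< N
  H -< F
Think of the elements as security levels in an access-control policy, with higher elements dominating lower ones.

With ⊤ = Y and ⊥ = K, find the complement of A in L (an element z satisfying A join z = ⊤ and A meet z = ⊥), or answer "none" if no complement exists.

none

For every candidate z, either A ∨ z ≠ Y or A ∧ z ≠ K; no complement exists.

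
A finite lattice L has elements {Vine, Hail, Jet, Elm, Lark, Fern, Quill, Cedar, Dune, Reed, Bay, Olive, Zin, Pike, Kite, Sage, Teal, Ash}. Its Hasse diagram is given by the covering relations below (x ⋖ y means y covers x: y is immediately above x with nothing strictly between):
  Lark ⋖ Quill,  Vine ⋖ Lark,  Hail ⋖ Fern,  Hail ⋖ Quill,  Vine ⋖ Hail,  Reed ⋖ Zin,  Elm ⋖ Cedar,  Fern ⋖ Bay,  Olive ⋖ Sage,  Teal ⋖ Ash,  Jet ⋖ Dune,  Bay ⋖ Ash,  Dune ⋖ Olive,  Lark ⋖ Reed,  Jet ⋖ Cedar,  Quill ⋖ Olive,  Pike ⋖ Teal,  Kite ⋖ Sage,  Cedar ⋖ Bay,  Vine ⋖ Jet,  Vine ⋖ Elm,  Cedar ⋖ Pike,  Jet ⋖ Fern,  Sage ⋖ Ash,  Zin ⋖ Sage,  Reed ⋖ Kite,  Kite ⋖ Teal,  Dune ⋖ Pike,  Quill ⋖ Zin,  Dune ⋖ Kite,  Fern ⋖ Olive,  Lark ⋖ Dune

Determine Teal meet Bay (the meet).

Common lower bounds of {Teal, Bay}: Cedar, Elm, Jet, Vine.
The greatest among these is Cedar.

Cedar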